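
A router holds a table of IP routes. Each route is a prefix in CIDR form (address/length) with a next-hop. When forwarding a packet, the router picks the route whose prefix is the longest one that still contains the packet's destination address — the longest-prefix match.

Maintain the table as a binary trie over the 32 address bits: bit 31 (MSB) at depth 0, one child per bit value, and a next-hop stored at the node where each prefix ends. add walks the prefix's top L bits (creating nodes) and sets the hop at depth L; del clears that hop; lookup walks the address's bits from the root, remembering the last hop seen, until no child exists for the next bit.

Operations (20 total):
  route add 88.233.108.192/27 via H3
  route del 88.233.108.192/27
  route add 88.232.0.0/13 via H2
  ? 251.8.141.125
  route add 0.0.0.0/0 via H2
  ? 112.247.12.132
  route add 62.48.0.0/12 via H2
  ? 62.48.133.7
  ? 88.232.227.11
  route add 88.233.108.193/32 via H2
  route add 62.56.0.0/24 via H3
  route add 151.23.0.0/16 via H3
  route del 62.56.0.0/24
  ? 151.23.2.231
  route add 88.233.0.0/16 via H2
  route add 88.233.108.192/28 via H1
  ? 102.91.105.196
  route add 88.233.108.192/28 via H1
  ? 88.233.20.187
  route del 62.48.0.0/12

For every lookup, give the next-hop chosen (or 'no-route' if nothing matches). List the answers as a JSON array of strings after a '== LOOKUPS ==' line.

Trace:
  add 88.233.108.192/27 -> H3 at depth 27
  - 88.233.108.192/27 clear@27
  add 88.232.0.0/13 -> H2 at depth 13
  lookup 251.8.141.125: bits ε walk d0:- -> no-route
  add 0.0.0.0/0 -> H2 at depth 0
  lookup 112.247.12.132: bits 01 walk d0:H2→d1:-→d2:- -> H2
  add 62.48.0.0/12 -> H2 at depth 12
  lookup 62.48.133.7: bits 001111100011 walk d0:H2→d1:-→d2:-→d3:-→d4:-→d5:-→d6:-→d7:-→d8:-→d9:-→d10:-→d11:-→d12:H2 -> H2
  lookup 88.232.227.11: bits 010110001110100 walk d0:H2→d1:-→d2:-→d3:-→d4:-→d5:-→d6:-→d7:-→d8:-→d9:-→d10:-→d11:-→d12:-→d13:H2→d14:-→d15:- -> H2
  add 88.233.108.193/32 -> H2 at depth 32
  add 62.56.0.0/24 -> H3 at depth 24
  add 151.23.0.0/16 -> H3 at depth 16
  - 62.56.0.0/24 clear@24
  lookup 151.23.2.231: bits 1001011100010111 walk d0:H2→d1:-→d2:-→d3:-→d4:-→d5:-→d6:-→d7:-→d8:-→d9:-→d10:-→d11:-→d12:-→d13:-→d14:-→d15:-→d16:H3 -> H3
  add 88.233.0.0/16 -> H2 at depth 16
  add 88.233.108.192/28 -> H1 at depth 28
  lookup 102.91.105.196: bits 01 walk d0:H2→d1:-→d2:- -> H2
  add 88.233.108.192/28 -> H1 at depth 28
  lookup 88.233.20.187: bits 01011000111010010 walk d0:H2→d1:-→d2:-→d3:-→d4:-→d5:-→d6:-→d7:-→d8:-→d9:-→d10:-→d11:-→d12:-→d13:H2→d14:-→d15:-→d16:H2→d17:- -> H2
  - 62.48.0.0/12 clear@12

== LOOKUPS ==
["no-route","H2","H2","H2","H3","H2","H2"]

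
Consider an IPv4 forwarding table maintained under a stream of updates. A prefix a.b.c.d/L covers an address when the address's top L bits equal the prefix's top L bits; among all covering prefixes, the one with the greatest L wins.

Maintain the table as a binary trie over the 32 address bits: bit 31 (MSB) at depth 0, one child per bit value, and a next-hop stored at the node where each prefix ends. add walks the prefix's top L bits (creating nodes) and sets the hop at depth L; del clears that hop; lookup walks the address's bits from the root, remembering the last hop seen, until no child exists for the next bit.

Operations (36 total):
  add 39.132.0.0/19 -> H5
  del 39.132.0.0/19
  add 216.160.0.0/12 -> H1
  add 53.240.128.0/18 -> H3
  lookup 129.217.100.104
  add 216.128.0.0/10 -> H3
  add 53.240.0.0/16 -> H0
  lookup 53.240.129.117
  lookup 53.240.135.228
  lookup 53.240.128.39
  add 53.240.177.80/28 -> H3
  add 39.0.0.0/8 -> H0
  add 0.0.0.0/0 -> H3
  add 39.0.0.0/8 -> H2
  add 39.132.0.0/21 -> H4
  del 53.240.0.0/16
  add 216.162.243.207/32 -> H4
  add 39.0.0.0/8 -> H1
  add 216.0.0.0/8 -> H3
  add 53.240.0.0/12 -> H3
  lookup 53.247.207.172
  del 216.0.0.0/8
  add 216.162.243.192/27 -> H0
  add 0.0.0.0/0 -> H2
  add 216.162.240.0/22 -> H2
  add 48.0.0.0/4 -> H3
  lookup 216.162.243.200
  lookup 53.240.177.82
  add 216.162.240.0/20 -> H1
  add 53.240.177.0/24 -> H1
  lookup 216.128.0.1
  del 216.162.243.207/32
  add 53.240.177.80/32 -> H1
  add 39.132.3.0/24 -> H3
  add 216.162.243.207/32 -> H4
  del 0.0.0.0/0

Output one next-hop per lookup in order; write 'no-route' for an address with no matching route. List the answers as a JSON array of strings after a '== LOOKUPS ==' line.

Apply in order:
  add 39.132.0.0/19 -> H5 at depth 19
  del 39.132.0.0/19 (clear depth 19)
  add 216.160.0.0/12 -> H1 at depth 12
  add 53.240.128.0/18 -> H3 at depth 18
  lookup 129.217.100.104: bits 1 walk d0:-→d1:- -> no-route
  add 216.128.0.0/10 -> H3 at depth 10
  add 53.240.0.0/16 -> H0 at depth 16
  lookup 53.240.129.117: bits 001101011111000010 walk d0:-→d1:-→d2:-→d3:-→d4:-→d5:-→d6:-→d7:-→d8:-→d9:-→d10:-→d11:-→d12:-→d13:-→d14:-→d15:-→d16:H0→d17:-→d18:H3 -> H3
  lookup 53.240.135.228: bits 001101011111000010 walk d0:-→d1:-→d2:-→d3:-→d4:-→d5:-→d6:-→d7:-→d8:-→d9:-→d10:-→d11:-→d12:-→d13:-→d14:-→d15:-→d16:H0→d17:-→d18:H3 -> H3
  lookup 53.240.128.39: bits 001101011111000010 walk d0:-→d1:-→d2:-→d3:-→d4:-→d5:-→d6:-→d7:-→d8:-→d9:-→d10:-→d11:-→d12:-→d13:-→d14:-→d15:-→d16:H0→d17:-→d18:H3 -> H3
  add 53.240.177.80/28 -> H3 at depth 28
  add 39.0.0.0/8 -> H0 at depth 8
  add 0.0.0.0/0 -> H3 at depth 0
  add 39.0.0.0/8 -> H2 at depth 8
  add 39.132.0.0/21 -> H4 at depth 21
  del 53.240.0.0/16 (clear depth 16)
  add 216.162.243.207/32 -> H4 at depth 32
  add 39.0.0.0/8 -> H1 at depth 8
  add 216.0.0.0/8 -> H3 at depth 8
  add 53.240.0.0/12 -> H3 at depth 12
  lookup 53.247.207.172: bits 0011010111110 walk d0:H3→d1:-→d2:-→d3:-→d4:-→d5:-→d6:-→d7:-→d8:-→d9:-→d10:-→d11:-→d12:H3→d13:- -> H3
  del 216.0.0.0/8 (clear depth 8)
  add 216.162.243.192/27 -> H0 at depth 27
  add 0.0.0.0/0 -> H2 at depth 0
  add 216.162.240.0/22 -> H2 at depth 22
  add 48.0.0.0/4 -> H3 at depth 4
  lookup 216.162.243.200: bits 11011000101000101111001111001 walk d0:H2→d1:-→d2:-→d3:-→d4:-→d5:-→d6:-→d7:-→d8:-→d9:-→d10:H3→d11:-→d12:H1→d13:-→d14:-→d15:-→d16:-→d17:-→d18:-→d19:-→d20:-→d21:-→d22:H2→d23:-→d24:-→d25:-→d26:-→d27:H0→d28:-→d29:- -> H0
  lookup 53.240.177.82: bits 0011010111110000101100010101 walk d0:H2→d1:-→d2:-→d3:-→d4:H3→d5:-→d6:-→d7:-→d8:-→d9:-→d10:-→d11:-→d12:H3→d13:-→d14:-→d15:-→d16:-→d17:-→d18:H3→d19:-→d20:-→d21:-→d22:-→d23:-→d24:-→d25:-→d26:-→d27:-→d28:H3 -> H3
  add 216.162.240.0/20 -> H1 at depth 20
  add 53.240.177.0/24 -> H1 at depth 24
  lookup 216.128.0.1: bits 1101100010 walk d0:H2→d1:-→d2:-→d3:-→d4:-→d5:-→d6:-→d7:-→d8:-→d9:-→d10:H3 -> H3
  del 216.162.243.207/32 (clear depth 32)
  add 53.240.177.80/32 -> H1 at depth 32
  add 39.132.3.0/24 -> H3 at depth 24
  add 216.162.243.207/32 -> H4 at depth 32
  del 0.0.0.0/0 (clear depth 0)

== LOOKUPS ==
["no-route","H3","H3","H3","H3","H0","H3","H3"]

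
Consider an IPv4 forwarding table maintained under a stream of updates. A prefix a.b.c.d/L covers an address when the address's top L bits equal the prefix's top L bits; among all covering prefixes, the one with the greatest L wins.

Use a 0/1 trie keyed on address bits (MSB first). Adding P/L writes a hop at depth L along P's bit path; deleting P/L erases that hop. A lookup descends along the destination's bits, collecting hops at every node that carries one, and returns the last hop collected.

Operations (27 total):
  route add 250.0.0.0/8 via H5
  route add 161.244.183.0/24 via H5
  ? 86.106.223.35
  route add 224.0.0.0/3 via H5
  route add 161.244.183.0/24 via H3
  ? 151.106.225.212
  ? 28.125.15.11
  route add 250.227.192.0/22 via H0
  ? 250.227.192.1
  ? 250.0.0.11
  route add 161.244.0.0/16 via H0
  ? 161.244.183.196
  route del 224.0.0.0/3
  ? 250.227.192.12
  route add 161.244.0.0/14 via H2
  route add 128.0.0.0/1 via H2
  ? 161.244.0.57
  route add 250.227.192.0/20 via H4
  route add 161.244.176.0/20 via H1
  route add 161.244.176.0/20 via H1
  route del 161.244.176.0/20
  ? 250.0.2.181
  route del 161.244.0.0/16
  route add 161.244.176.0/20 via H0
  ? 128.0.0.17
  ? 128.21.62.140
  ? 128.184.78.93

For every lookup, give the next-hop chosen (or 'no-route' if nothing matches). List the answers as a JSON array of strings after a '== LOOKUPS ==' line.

Apply in order:
  add 250.0.0.0/8 -> H5 at depth 8
  add 161.244.183.0/24 -> H5 at depth 24
  lookup 86.106.223.35: bits ε walk d0:- -> no-route
  add 224.0.0.0/3 -> H5 at depth 3
  add 161.244.183.0/24 -> H3 at depth 24
  lookup 151.106.225.212: bits 10 walk d0:-→d1:-→d2:- -> no-route
  lookup 28.125.15.11: bits ε walk d0:- -> no-route
  add 250.227.192.0/22 -> H0 at depth 22
  lookup 250.227.192.1: bits 1111101011100011110000 walk d0:-→d1:-→d2:-→d3:H5→d4:-→d5:-→d6:-→d7:-→d8:H5→d9:-→d10:-→d11:-→d12:-→d13:-→d14:-→d15:-→d16:-→d17:-→d18:-→d19:-→d20:-→d21:-→d22:H0 -> H0
  lookup 250.0.0.11: bits 11111010 walk d0:-→d1:-→d2:-→d3:H5→d4:-→d5:-→d6:-→d7:-→d8:H5 -> H5
  add 161.244.0.0/16 -> H0 at depth 16
  lookup 161.244.183.196: bits 101000011111010010110111 walk d0:-→d1:-→d2:-→d3:-→d4:-→d5:-→d6:-→d7:-→d8:-→d9:-→d10:-→d11:-→d12:-→d13:-→d14:-→d15:-→d16:H0→d17:-→d18:-→d19:-→d20:-→d21:-→d22:-→d23:-→d24:H3 -> H3
  - 224.0.0.0/3 clear@3
  lookup 250.227.192.12: bits 1111101011100011110000 walk d0:-→d1:-→d2:-→d3:-→d4:-→d5:-→d6:-→d7:-→d8:H5→d9:-→d10:-→d11:-→d12:-→d13:-→d14:-→d15:-→d16:-→d17:-→d18:-→d19:-→d20:-→d21:-→d22:H0 -> H0
  add 161.244.0.0/14 -> H2 at depth 14
  add 128.0.0.0/1 -> H2 at depth 1
  lookup 161.244.0.57: bits 1010000111110100 walk d0:-→d1:H2→d2:-→d3:-→d4:-→d5:-→d6:-→d7:-→d8:-→d9:-→d10:-→d11:-→d12:-→d13:-→d14:H2→d15:-→d16:H0 -> H0
  add 250.227.192.0/20 -> H4 at depth 20
  add 161.244.176.0/20 -> H1 at depth 20
  add 161.244.176.0/20 -> H1 at depth 20
  - 161.244.176.0/20 clear@20
  lookup 250.0.2.181: bits 11111010 walk d0:-→d1:H2→d2:-→d3:-→d4:-→d5:-→d6:-→d7:-→d8:H5 -> H5
  - 161.244.0.0/16 clear@16
  add 161.244.176.0/20 -> H0 at depth 20
  lookup 128.0.0.17: bits 10 walk d0:-→d1:H2→d2:- -> H2
  lookup 128.21.62.140: bits 10 walk d0:-→d1:H2→d2:- -> H2
  lookup 128.184.78.93: bits 10 walk d0:-→d1:H2→d2:- -> H2

== LOOKUPS ==
["no-route","no-route","no-route","H0","H5","H3","H0","H0","H5","H2","H2","H2"]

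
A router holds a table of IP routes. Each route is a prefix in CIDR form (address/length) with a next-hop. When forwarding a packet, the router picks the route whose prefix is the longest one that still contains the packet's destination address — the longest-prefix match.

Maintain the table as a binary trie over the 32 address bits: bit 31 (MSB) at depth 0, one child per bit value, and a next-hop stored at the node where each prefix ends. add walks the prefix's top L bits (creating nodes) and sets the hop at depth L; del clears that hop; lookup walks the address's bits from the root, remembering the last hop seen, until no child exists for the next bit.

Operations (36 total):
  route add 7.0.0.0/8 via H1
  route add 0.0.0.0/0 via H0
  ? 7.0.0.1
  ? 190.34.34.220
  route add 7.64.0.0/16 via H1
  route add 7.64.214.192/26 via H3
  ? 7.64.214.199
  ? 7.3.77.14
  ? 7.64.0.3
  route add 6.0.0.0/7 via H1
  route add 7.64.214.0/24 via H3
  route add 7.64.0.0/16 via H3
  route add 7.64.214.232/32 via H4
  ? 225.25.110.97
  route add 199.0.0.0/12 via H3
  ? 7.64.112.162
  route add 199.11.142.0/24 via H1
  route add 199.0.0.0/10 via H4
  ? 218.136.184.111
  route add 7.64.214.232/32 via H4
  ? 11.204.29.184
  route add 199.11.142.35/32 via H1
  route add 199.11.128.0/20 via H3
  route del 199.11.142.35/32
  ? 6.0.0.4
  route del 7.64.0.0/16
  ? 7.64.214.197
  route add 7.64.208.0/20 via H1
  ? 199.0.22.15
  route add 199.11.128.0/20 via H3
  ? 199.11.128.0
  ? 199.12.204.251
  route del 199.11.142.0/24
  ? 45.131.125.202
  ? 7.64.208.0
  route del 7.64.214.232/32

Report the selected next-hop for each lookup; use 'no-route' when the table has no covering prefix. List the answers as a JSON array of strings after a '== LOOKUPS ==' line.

Process each operation:
  + 7.0.0.0/8 (H1) depth=8
  + 0.0.0.0/0 (H0) depth=0
  Q 7.0.0.1: descend 00000111 ; hops seen [H0,H1] ; pick H1
  Q 190.34.34.220: descend ε ; hops seen [H0] ; pick H0
  + 7.64.0.0/16 (H1) depth=16
  + 7.64.214.192/26 (H3) depth=26
  Q 7.64.214.199: descend 00000111010000001101011011 ; hops seen [H0,H1,H1,H3] ; pick H3
  Q 7.3.77.14: descend 000001110 ; hops seen [H0,H1] ; pick H1
  Q 7.64.0.3: descend 0000011101000000 ; hops seen [H0,H1,H1] ; pick H1
  + 6.0.0.0/7 (H1) depth=7
  + 7.64.214.0/24 (H3) depth=24
  + 7.64.0.0/16 (H3) depth=16
  + 7.64.214.232/32 (H4) depth=32
  Q 225.25.110.97: descend ε ; hops seen [H0] ; pick H0
  + 199.0.0.0/12 (H3) depth=12
  Q 7.64.112.162: descend 0000011101000000 ; hops seen [H0,H1,H1,H3] ; pick H3
  + 199.11.142.0/24 (H1) depth=24
  + 199.0.0.0/10 (H4) depth=10
  Q 218.136.184.111: descend 110 ; hops seen [H0] ; pick H0
  + 7.64.214.232/32 (H4) depth=32
  Q 11.204.29.184: descend 0000 ; hops seen [H0] ; pick H0
  + 199.11.142.35/32 (H1) depth=32
  + 199.11.128.0/20 (H3) depth=20
  del 199.11.142.35/32 (clear depth 32)
  Q 6.0.0.4: descend 0000011 ; hops seen [H0,H1] ; pick H1
  del 7.64.0.0/16 (clear depth 16)
  Q 7.64.214.197: descend 00000111010000001101011011 ; hops seen [H0,H1,H1,H3,H3] ; pick H3
  + 7.64.208.0/20 (H1) depth=20
  Q 199.0.22.15: descend 110001110000 ; hops seen [H0,H4,H3] ; pick H3
  + 199.11.128.0/20 (H3) depth=20
  Q 199.11.128.0: descend 11000111000010111000 ; hops seen [H0,H4,H3,H3] ; pick H3
  Q 199.12.204.251: descend 1100011100001 ; hops seen [H0,H4,H3] ; pick H3
  del 199.11.142.0/24 (clear depth 24)
  Q 45.131.125.202: descend 00 ; hops seen [H0] ; pick H0
  Q 7.64.208.0: descend 000001110100000011010 ; hops seen [H0,H1,H1,H1] ; pick H1
  del 7.64.214.232/32 (clear depth 32)

== LOOKUPS ==
["H1","H0","H3","H1","H1","H0","H3","H0","H0","H1","H3","H3","H3","H3","H0","H1"]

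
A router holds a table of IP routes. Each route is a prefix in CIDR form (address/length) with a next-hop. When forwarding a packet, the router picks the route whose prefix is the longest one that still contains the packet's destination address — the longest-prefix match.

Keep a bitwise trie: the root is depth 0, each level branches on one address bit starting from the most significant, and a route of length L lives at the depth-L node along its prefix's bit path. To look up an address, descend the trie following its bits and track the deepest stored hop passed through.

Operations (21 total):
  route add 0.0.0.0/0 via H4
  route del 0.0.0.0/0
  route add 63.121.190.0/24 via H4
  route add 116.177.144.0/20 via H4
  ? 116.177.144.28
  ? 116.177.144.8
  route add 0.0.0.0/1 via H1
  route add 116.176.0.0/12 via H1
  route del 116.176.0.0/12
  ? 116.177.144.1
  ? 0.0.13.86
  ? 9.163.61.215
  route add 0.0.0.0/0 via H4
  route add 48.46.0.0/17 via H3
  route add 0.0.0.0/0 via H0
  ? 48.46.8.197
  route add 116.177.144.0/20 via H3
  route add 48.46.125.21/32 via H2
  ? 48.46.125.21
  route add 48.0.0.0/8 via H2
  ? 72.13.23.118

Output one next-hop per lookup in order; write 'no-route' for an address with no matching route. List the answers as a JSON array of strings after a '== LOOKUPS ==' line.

Trace:
  + 0.0.0.0/0 (H4) depth=0
  del 0.0.0.0/0 (clear depth 0)
  + 63.121.190.0/24 (H4) depth=24
  + 116.177.144.0/20 (H4) depth=20
  Q 116.177.144.28: descend 01110100101100011001 ; hops seen [H4] ; pick H4
  Q 116.177.144.8: descend 01110100101100011001 ; hops seen [H4] ; pick H4
  + 0.0.0.0/1 (H1) depth=1
  + 116.176.0.0/12 (H1) depth=12
  del 116.176.0.0/12 (clear depth 12)
  Q 116.177.144.1: descend 01110100101100011001 ; hops seen [H1,H4] ; pick H4
  Q 0.0.13.86: descend 00 ; hops seen [H1] ; pick H1
  Q 9.163.61.215: descend 00 ; hops seen [H1] ; pick H1
  + 0.0.0.0/0 (H4) depth=0
  + 48.46.0.0/17 (H3) depth=17
  + 0.0.0.0/0 (H0) depth=0
  Q 48.46.8.197: descend 00110000001011100 ; hops seen [H0,H1,H3] ; pick H3
  + 116.177.144.0/20 (H3) depth=20
  + 48.46.125.21/32 (H2) depth=32
  Q 48.46.125.21: descend 00110000001011100111110100010101 ; hops seen [H0,H1,H3,H2] ; pick H2
  + 48.0.0.0/8 (H2) depth=8
  Q 72.13.23.118: descend 01 ; hops seen [H0,H1] ; pick H1

== LOOKUPS ==
["H4","H4","H4","H1","H1","H3","H2","H1"]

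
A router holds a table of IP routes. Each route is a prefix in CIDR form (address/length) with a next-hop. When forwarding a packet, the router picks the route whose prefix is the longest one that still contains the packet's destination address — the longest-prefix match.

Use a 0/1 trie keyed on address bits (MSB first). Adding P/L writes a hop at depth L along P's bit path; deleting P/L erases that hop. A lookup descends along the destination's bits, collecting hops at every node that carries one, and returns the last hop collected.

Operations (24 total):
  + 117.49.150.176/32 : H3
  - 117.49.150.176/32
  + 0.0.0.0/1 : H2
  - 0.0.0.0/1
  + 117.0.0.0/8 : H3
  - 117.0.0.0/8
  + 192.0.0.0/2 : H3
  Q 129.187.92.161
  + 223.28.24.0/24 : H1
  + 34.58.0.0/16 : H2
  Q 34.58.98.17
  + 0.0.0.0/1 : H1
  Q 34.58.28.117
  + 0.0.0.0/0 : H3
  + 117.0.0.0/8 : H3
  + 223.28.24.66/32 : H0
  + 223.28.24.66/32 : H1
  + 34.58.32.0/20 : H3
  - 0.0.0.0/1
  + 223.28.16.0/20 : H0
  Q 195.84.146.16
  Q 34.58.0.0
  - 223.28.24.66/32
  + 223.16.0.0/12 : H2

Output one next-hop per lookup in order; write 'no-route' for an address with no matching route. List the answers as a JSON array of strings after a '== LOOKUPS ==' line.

Trace:
  add 117.49.150.176/32 -> H3 at depth 32
  del 117.49.150.176/32 (clear depth 32)
  add 0.0.0.0/1 -> H2 at depth 1
  del 0.0.0.0/1 (clear depth 1)
  add 117.0.0.0/8 -> H3 at depth 8
  del 117.0.0.0/8 (clear depth 8)
  add 192.0.0.0/2 -> H3 at depth 2
  Q 129.187.92.161: descend 1 ; hops seen [∅] ; pick no-route
  add 223.28.24.0/24 -> H1 at depth 24
  add 34.58.0.0/16 -> H2 at depth 16
  Q 34.58.98.17: descend 0010001000111010 ; hops seen [H2] ; pick H2
  add 0.0.0.0/1 -> H1 at depth 1
  Q 34.58.28.117: descend 0010001000111010 ; hops seen [H1,H2] ; pick H2
  add 0.0.0.0/0 -> H3 at depth 0
  add 117.0.0.0/8 -> H3 at depth 8
  add 223.28.24.66/32 -> H0 at depth 32
  add 223.28.24.66/32 -> H1 at depth 32
  add 34.58.32.0/20 -> H3 at depth 20
  del 0.0.0.0/1 (clear depth 1)
  add 223.28.16.0/20 -> H0 at depth 20
  Q 195.84.146.16: descend 110 ; hops seen [H3,H3] ; pick H3
  Q 34.58.0.0: descend 001000100011101000 ; hops seen [H3,H2] ; pick H2
  del 223.28.24.66/32 (clear depth 32)
  add 223.16.0.0/12 -> H2 at depth 12

== LOOKUPS ==
["no-route","H2","H2","H3","H2"]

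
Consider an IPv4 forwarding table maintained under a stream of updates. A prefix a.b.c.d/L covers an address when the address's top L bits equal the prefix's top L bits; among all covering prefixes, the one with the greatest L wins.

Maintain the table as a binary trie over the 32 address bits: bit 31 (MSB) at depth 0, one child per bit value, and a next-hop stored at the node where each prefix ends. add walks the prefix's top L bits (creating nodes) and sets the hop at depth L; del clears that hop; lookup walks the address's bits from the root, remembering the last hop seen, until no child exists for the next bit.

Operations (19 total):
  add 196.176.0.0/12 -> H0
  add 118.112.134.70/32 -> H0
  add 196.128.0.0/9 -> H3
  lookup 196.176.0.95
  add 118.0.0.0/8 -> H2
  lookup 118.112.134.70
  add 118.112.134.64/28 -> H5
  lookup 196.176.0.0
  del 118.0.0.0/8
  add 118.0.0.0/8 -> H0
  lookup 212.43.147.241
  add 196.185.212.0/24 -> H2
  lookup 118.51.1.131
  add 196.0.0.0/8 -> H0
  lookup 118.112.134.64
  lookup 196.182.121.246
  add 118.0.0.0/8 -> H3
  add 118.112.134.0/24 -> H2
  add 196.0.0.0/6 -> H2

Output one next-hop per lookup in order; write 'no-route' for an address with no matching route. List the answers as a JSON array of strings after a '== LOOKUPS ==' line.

Process each operation:
  + 196.176.0.0/12 (H0) depth=12
  + 118.112.134.70/32 (H0) depth=32
  + 196.128.0.0/9 (H3) depth=9
  Q 196.176.0.95: descend 110001001011 ; hops seen [H3,H0] ; pick H0
  + 118.0.0.0/8 (H2) depth=8
  Q 118.112.134.70: descend 01110110011100001000011001000110 ; hops seen [H2,H0] ; pick H0
  + 118.112.134.64/28 (H5) depth=28
  Q 196.176.0.0: descend 110001001011 ; hops seen [H3,H0] ; pick H0
  del 118.0.0.0/8 (clear depth 8)
  + 118.0.0.0/8 (H0) depth=8
  Q 212.43.147.241: descend 110 ; hops seen [∅] ; pick no-route
  + 196.185.212.0/24 (H2) depth=24
  Q 118.51.1.131: descend 011101100 ; hops seen [H0] ; pick H0
  + 196.0.0.0/8 (H0) depth=8
  Q 118.112.134.64: descend 01110110011100001000011001000 ; hops seen [H0,H5] ; pick H5
  Q 196.182.121.246: descend 110001001011 ; hops seen [H0,H3,H0] ; pick H0
  + 118.0.0.0/8 (H3) depth=8
  + 118.112.134.0/24 (H2) depth=24
  + 196.0.0.0/6 (H2) depth=6

== LOOKUPS ==
["H0","H0","H0","no-route","H0","H5","H0"]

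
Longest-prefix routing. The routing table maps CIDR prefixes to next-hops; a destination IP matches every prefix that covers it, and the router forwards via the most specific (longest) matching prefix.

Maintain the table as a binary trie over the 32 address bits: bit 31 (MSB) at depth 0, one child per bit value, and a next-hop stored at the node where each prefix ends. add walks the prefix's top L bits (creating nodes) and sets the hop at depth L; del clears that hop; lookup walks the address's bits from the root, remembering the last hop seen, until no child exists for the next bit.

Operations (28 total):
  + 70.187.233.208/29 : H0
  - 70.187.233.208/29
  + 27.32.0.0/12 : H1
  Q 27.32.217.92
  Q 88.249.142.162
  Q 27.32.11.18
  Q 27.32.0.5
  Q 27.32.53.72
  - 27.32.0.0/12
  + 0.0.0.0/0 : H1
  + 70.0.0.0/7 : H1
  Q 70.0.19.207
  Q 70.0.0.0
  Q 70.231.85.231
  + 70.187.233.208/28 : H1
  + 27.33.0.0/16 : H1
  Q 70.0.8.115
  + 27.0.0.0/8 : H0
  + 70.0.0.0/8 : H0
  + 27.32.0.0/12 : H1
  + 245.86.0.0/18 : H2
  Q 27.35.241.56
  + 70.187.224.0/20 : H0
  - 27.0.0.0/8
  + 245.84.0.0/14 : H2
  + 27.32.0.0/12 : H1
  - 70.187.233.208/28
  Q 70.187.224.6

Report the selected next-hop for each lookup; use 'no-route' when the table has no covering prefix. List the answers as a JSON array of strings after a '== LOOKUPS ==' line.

Process each operation:
  add 70.187.233.208/29 -> H0 at depth 29
  - 70.187.233.208/29 clear@29
  add 27.32.0.0/12 -> H1 at depth 12
  Q 27.32.217.92: descend 000110110010 ; hops seen [H1] ; pick H1
  Q 88.249.142.162: descend 010 ; hops seen [∅] ; pick no-route
  Q 27.32.11.18: descend 000110110010 ; hops seen [H1] ; pick H1
  Q 27.32.0.5: descend 000110110010 ; hops seen [H1] ; pick H1
  Q 27.32.53.72: descend 000110110010 ; hops seen [H1] ; pick H1
  - 27.32.0.0/12 clear@12
  add 0.0.0.0/0 -> H1 at depth 0
  add 70.0.0.0/7 -> H1 at depth 7
  Q 70.0.19.207: descend 01000110 ; hops seen [H1,H1] ; pick H1
  Q 70.0.0.0: descend 01000110 ; hops seen [H1,H1] ; pick H1
  Q 70.231.85.231: descend 010001101 ; hops seen [H1,H1] ; pick H1
  add 70.187.233.208/28 -> H1 at depth 28
  add 27.33.0.0/16 -> H1 at depth 16
  Q 70.0.8.115: descend 01000110 ; hops seen [H1,H1] ; pick H1
  add 27.0.0.0/8 -> H0 at depth 8
  add 70.0.0.0/8 -> H0 at depth 8
  add 27.32.0.0/12 -> H1 at depth 12
  add 245.86.0.0/18 -> H2 at depth 18
  Q 27.35.241.56: descend 00011011001000 ; hops seen [H1,H0,H1] ; pick H1
  add 70.187.224.0/20 -> H0 at depth 20
  - 27.0.0.0/8 clear@8
  add 245.84.0.0/14 -> H2 at depth 14
  add 27.32.0.0/12 -> H1 at depth 12
  - 70.187.233.208/28 clear@28
  Q 70.187.224.6: descend 01000110101110111110 ; hops seen [H1,H1,H0,H0] ; pick H0

== LOOKUPS ==
["H1","no-route","H1","H1","H1","H1","H1","H1","H1","H1","H0"]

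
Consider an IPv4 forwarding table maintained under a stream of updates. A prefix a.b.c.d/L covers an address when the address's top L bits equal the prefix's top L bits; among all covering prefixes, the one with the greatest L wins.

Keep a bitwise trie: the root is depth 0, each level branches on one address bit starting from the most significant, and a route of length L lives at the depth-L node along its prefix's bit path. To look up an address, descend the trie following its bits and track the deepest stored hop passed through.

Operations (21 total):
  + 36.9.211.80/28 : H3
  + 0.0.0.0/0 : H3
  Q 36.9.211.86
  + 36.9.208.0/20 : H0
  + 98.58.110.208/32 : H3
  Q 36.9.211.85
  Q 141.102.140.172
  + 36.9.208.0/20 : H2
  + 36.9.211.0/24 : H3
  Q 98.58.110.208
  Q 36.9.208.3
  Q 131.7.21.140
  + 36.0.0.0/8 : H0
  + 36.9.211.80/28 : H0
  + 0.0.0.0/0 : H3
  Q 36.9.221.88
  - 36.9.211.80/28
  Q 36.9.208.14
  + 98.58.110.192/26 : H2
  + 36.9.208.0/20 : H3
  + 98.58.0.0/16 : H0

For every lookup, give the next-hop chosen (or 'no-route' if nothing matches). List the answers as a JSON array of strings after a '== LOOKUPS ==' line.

Trace:
  add 36.9.211.80/28 -> H3 at depth 28
  add 0.0.0.0/0 -> H3 at depth 0
  Q 36.9.211.86: descend 0010010000001001110100110101 ; hops seen [H3,H3] ; pick H3
  add 36.9.208.0/20 -> H0 at depth 20
  add 98.58.110.208/32 -> H3 at depth 32
  Q 36.9.211.85: descend 0010010000001001110100110101 ; hops seen [H3,H0,H3] ; pick H3
  Q 141.102.140.172: descend ε ; hops seen [H3] ; pick H3
  add 36.9.208.0/20 -> H2 at depth 20
  add 36.9.211.0/24 -> H3 at depth 24
  Q 98.58.110.208: descend 01100010001110100110111011010000 ; hops seen [H3,H3] ; pick H3
  Q 36.9.208.3: descend 0010010000001001110100 ; hops seen [H3,H2] ; pick H2
  Q 131.7.21.140: descend ε ; hops seen [H3] ; pick H3
  add 36.0.0.0/8 -> H0 at depth 8
  add 36.9.211.80/28 -> H0 at depth 28
  add 0.0.0.0/0 -> H3 at depth 0
  Q 36.9.221.88: descend 00100100000010011101 ; hops seen [H3,H0,H2] ; pick H2
  - 36.9.211.80/28 clear@28
  Q 36.9.208.14: descend 0010010000001001110100 ; hops seen [H3,H0,H2] ; pick H2
  add 98.58.110.192/26 -> H2 at depth 26
  add 36.9.208.0/20 -> H3 at depth 20
  add 98.58.0.0/16 -> H0 at depth 16

== LOOKUPS ==
["H3","H3","H3","H3","H2","H3","H2","H2"]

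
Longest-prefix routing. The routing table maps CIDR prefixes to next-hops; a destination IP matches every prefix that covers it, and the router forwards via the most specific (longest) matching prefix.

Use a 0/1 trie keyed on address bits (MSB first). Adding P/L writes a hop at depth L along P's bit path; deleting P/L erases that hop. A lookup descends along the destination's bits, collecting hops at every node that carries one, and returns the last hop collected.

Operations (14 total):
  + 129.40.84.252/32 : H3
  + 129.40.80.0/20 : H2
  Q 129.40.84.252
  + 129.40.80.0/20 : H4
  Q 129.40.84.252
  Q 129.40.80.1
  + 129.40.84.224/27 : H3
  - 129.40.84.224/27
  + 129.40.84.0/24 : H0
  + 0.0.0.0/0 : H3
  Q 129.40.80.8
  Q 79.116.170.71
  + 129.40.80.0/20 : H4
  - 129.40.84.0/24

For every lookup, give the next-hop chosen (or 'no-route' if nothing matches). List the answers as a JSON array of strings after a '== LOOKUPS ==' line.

Trace:
  + 129.40.84.252/32 (H3) depth=32
  + 129.40.80.0/20 (H2) depth=20
  Q 129.40.84.252: descend 10000001001010000101010011111100 ; hops seen [H2,H3] ; pick H3
  + 129.40.80.0/20 (H4) depth=20
  Q 129.40.84.252: descend 10000001001010000101010011111100 ; hops seen [H4,H3] ; pick H3
  Q 129.40.80.1: descend 100000010010100001010 ; hops seen [H4] ; pick H4
  + 129.40.84.224/27 (H3) depth=27
  - 129.40.84.224/27 clear@27
  + 129.40.84.0/24 (H0) depth=24
  + 0.0.0.0/0 (H3) depth=0
  Q 129.40.80.8: descend 100000010010100001010 ; hops seen [H3,H4] ; pick H4
  Q 79.116.170.71: descend ε ; hops seen [H3] ; pick H3
  + 129.40.80.0/20 (H4) depth=20
  - 129.40.84.0/24 clear@24

== LOOKUPS ==
["H3","H3","H4","H4","H3"]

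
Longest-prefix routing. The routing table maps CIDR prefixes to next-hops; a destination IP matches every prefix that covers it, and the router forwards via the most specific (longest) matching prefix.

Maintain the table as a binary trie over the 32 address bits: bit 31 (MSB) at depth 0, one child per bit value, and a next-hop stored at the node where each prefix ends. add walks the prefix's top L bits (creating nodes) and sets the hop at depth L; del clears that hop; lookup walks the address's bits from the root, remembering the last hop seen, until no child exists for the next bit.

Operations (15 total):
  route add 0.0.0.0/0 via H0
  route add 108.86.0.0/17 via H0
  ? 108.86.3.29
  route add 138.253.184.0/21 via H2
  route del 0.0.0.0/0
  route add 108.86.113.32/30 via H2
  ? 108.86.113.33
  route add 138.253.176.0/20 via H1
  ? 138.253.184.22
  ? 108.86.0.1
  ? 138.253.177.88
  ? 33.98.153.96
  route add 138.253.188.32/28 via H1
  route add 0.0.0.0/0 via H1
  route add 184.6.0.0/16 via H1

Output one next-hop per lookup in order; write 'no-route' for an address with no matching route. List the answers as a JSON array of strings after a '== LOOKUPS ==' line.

Trace:
  + 0.0.0.0/0 (H0) depth=0
  + 108.86.0.0/17 (H0) depth=17
  Q 108.86.3.29: descend 01101100010101100 ; hops seen [H0,H0] ; pick H0
  + 138.253.184.0/21 (H2) depth=21
  - 0.0.0.0/0 clear@0
  + 108.86.113.32/30 (H2) depth=30
  Q 108.86.113.33: descend 011011000101011001110001001000 ; hops seen [H0,H2] ; pick H2
  + 138.253.176.0/20 (H1) depth=20
  Q 138.253.184.22: descend 100010101111110110111 ; hops seen [H1,H2] ; pick H2
  Q 108.86.0.1: descend 01101100010101100 ; hops seen [H0] ; pick H0
  Q 138.253.177.88: descend 10001010111111011011 ; hops seen [H1] ; pick H1
  Q 33.98.153.96: descend 0 ; hops seen [∅] ; pick no-route
  + 138.253.188.32/28 (H1) depth=28
  + 0.0.0.0/0 (H1) depth=0
  + 184.6.0.0/16 (H1) depth=16

== LOOKUPS ==
["H0","H2","H2","H0","H1","no-route"]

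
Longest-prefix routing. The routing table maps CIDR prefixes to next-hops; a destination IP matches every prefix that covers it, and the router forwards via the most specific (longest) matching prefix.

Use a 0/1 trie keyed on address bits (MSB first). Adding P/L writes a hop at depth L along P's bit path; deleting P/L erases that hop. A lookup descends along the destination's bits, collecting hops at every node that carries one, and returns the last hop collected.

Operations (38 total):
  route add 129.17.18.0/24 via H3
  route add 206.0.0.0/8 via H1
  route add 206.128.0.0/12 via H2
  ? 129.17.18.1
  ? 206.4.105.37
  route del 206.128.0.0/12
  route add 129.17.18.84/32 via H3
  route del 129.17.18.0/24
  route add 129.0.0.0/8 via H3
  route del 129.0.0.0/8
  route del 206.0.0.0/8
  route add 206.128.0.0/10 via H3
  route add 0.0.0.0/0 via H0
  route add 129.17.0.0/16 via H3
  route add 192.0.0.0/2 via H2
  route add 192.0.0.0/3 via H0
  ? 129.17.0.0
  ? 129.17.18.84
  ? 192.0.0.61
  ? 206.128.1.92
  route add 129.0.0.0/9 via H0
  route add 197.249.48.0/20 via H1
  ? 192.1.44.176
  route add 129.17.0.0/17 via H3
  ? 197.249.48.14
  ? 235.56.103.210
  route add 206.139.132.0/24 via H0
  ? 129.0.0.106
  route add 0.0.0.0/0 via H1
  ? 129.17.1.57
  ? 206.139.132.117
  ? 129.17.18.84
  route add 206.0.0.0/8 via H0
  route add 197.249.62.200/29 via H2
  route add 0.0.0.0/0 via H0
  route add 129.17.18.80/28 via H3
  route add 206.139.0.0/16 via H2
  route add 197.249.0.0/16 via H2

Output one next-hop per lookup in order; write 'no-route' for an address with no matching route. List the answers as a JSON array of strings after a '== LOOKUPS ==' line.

Trace:
  add 129.17.18.0/24 -> H3 at depth 24
  add 206.0.0.0/8 -> H1 at depth 8
  add 206.128.0.0/12 -> H2 at depth 12
  ? 129.17.18.1  path d0:-→d1:-→d2:-→d3:-→d4:-→d5:-→d6:-→d7:-→d8:-→d9:-→d10:-→d11:-→d12:-→d13:-→d14:-→d15:-→d16:-→d17:-→d18:-→d19:-→d20:-→d21:-→d22:-→d23:-→d24:H3  best=H3
  ? 206.4.105.37  path d0:-→d1:-→d2:-→d3:-→d4:-→d5:-→d6:-→d7:-→d8:H1  best=H1
  del 206.128.0.0/12 (clear depth 12)
  add 129.17.18.84/32 -> H3 at depth 32
  del 129.17.18.0/24 (clear depth 24)
  add 129.0.0.0/8 -> H3 at depth 8
  del 129.0.0.0/8 (clear depth 8)
  del 206.0.0.0/8 (clear depth 8)
  add 206.128.0.0/10 -> H3 at depth 10
  add 0.0.0.0/0 -> H0 at depth 0
  add 129.17.0.0/16 -> H3 at depth 16
  add 192.0.0.0/2 -> H2 at depth 2
  add 192.0.0.0/3 -> H0 at depth 3
  ? 129.17.0.0  path d0:H0→d1:-→d2:-→d3:-→d4:-→d5:-→d6:-→d7:-→d8:-→d9:-→d10:-→d11:-→d12:-→d13:-→d14:-→d15:-→d16:H3→d17:-→d18:-→d19:-  best=H3
  ? 129.17.18.84  path d0:H0→d1:-→d2:-→d3:-→d4:-→d5:-→d6:-→d7:-→d8:-→d9:-→d10:-→d11:-→d12:-→d13:-→d14:-→d15:-→d16:H3→d17:-→d18:-→d19:-→d20:-→d21:-→d22:-→d23:-→d24:-→d25:-→d26:-→d27:-→d28:-→d29:-→d30:-→d31:-→d32:H3  best=H3
  ? 192.0.0.61  path d0:H0→d1:-→d2:H2→d3:H0→d4:-  best=H0
  ? 206.128.1.92  path d0:H0→d1:-→d2:H2→d3:H0→d4:-→d5:-→d6:-→d7:-→d8:-→d9:-→d10:H3→d11:-→d12:-  best=H3
  add 129.0.0.0/9 -> H0 at depth 9
  add 197.249.48.0/20 -> H1 at depth 20
  ? 192.1.44.176  path d0:H0→d1:-→d2:H2→d3:H0→d4:-→d5:-  best=H0
  add 129.17.0.0/17 -> H3 at depth 17
  ? 197.249.48.14  path d0:H0→d1:-→d2:H2→d3:H0→d4:-→d5:-→d6:-→d7:-→d8:-→d9:-→d10:-→d11:-→d12:-→d13:-→d14:-→d15:-→d16:-→d17:-→d18:-→d19:-→d20:H1  best=H1
  ? 235.56.103.210  path d0:H0→d1:-→d2:H2  best=H2
  add 206.139.132.0/24 -> H0 at depth 24
  ? 129.0.0.106  path d0:H0→d1:-→d2:-→d3:-→d4:-→d5:-→d6:-→d7:-→d8:-→d9:H0→d10:-→d11:-  best=H0
  add 0.0.0.0/0 -> H1 at depth 0
  ? 129.17.1.57  path d0:H1→d1:-→d2:-→d3:-→d4:-→d5:-→d6:-→d7:-→d8:-→d9:H0→d10:-→d11:-→d12:-→d13:-→d14:-→d15:-→d16:H3→d17:H3→d18:-→d19:-  best=H3
  ? 206.139.132.117  path d0:H1→d1:-→d2:H2→d3:H0→d4:-→d5:-→d6:-→d7:-→d8:-→d9:-→d10:H3→d11:-→d12:-→d13:-→d14:-→d15:-→d16:-→d17:-→d18:-→d19:-→d20:-→d21:-→d22:-→d23:-→d24:H0  best=H0
  ? 129.17.18.84  path d0:H1→d1:-→d2:-→d3:-→d4:-→d5:-→d6:-→d7:-→d8:-→d9:H0→d10:-→d11:-→d12:-→d13:-→d14:-→d15:-→d16:H3→d17:H3→d18:-→d19:-→d20:-→d21:-→d22:-→d23:-→d24:-→d25:-→d26:-→d27:-→d28:-→d29:-→d30:-→d31:-→d32:H3  best=H3
  add 206.0.0.0/8 -> H0 at depth 8
  add 197.249.62.200/29 -> H2 at depth 29
  add 0.0.0.0/0 -> H0 at depth 0
  add 129.17.18.80/28 -> H3 at depth 28
  add 206.139.0.0/16 -> H2 at depth 16
  add 197.249.0.0/16 -> H2 at depth 16

== LOOKUPS ==
["H3","H1","H3","H3","H0","H3","H0","H1","H2","H0","H3","H0","H3"]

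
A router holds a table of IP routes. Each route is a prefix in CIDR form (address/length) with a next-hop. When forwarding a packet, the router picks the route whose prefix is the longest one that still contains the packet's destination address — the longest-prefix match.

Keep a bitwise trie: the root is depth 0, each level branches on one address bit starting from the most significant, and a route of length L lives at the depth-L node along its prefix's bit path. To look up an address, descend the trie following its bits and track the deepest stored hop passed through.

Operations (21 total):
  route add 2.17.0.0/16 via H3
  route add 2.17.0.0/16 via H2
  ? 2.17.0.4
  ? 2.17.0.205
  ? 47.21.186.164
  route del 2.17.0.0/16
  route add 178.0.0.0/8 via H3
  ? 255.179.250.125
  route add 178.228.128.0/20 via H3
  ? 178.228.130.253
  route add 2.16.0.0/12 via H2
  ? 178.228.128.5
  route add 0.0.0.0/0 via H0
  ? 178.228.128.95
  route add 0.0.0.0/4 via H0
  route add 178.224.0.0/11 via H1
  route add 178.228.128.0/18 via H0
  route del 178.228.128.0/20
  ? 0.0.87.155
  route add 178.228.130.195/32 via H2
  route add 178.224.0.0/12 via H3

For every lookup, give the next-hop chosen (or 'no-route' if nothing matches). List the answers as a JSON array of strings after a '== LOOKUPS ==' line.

Process each operation:
  add 2.17.0.0/16 -> H3 at depth 16
  add 2.17.0.0/16 -> H2 at depth 16
  lookup 2.17.0.4: bits 0000001000010001 walk d0:-→d1:-→d2:-→d3:-→d4:-→d5:-→d6:-→d7:-→d8:-→d9:-→d10:-→d11:-→d12:-→d13:-→d14:-→d15:-→d16:H2 -> H2
  lookup 2.17.0.205: bits 0000001000010001 walk d0:-→d1:-→d2:-→d3:-→d4:-→d5:-→d6:-→d7:-→d8:-→d9:-→d10:-→d11:-→d12:-→d13:-→d14:-→d15:-→d16:H2 -> H2
  lookup 47.21.186.164: bits 00 walk d0:-→d1:-→d2:- -> no-route
  del 2.17.0.0/16 (clear depth 16)
  add 178.0.0.0/8 -> H3 at depth 8
  lookup 255.179.250.125: bits 1 walk d0:-→d1:- -> no-route
  add 178.228.128.0/20 -> H3 at depth 20
  lookup 178.228.130.253: bits 10110010111001001000 walk d0:-→d1:-→d2:-→d3:-→d4:-→d5:-→d6:-→d7:-→d8:H3→d9:-→d10:-→d11:-→d12:-→d13:-→d14:-→d15:-→d16:-→d17:-→d18:-→d19:-→d20:H3 -> H3
  add 2.16.0.0/12 -> H2 at depth 12
  lookup 178.228.128.5: bits 10110010111001001000 walk d0:-→d1:-→d2:-→d3:-→d4:-→d5:-→d6:-→d7:-→d8:H3→d9:-→d10:-→d11:-→d12:-→d13:-→d14:-→d15:-→d16:-→d17:-→d18:-→d19:-→d20:H3 -> H3
  add 0.0.0.0/0 -> H0 at depth 0
  lookup 178.228.128.95: bits 10110010111001001000 walk d0:H0→d1:-→d2:-→d3:-→d4:-→d5:-→d6:-→d7:-→d8:H3→d9:-→d10:-→d11:-→d12:-→d13:-→d14:-→d15:-→d16:-→d17:-→d18:-→d19:-→d20:H3 -> H3
  add 0.0.0.0/4 -> H0 at depth 4
  add 178.224.0.0/11 -> H1 at depth 11
  add 178.228.128.0/18 -> H0 at depth 18
  del 178.228.128.0/20 (clear depth 20)
  lookup 0.0.87.155: bits 000000 walk d0:H0→d1:-→d2:-→d3:-→d4:H0→d5:-→d6:- -> H0
  add 178.228.130.195/32 -> H2 at depth 32
  add 178.224.0.0/12 -> H3 at depth 12

== LOOKUPS ==
["H2","H2","no-route","no-route","H3","H3","H3","H0"]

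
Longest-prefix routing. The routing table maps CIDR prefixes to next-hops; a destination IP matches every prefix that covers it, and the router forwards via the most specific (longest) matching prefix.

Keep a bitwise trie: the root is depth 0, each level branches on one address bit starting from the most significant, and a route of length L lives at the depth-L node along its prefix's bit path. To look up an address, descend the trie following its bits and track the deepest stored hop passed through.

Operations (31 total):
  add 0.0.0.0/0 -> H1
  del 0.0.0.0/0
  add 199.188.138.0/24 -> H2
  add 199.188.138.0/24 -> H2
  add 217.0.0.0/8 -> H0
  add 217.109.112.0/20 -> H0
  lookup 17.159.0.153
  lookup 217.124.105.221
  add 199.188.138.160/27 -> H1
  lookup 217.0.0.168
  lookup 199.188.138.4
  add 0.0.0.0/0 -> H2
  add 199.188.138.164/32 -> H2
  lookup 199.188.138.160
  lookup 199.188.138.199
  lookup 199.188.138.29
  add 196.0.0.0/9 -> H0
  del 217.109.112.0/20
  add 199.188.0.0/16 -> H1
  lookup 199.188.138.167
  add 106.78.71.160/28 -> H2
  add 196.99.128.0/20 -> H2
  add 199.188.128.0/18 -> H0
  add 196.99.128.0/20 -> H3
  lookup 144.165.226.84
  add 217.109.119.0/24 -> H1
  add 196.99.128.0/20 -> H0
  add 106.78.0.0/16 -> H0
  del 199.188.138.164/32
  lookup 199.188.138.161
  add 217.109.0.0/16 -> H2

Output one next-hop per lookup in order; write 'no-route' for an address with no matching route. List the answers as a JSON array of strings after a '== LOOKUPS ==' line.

Trace:
  + 0.0.0.0/0 (H1) depth=0
  del 0.0.0.0/0 (clear depth 0)
  + 199.188.138.0/24 (H2) depth=24
  + 199.188.138.0/24 (H2) depth=24
  + 217.0.0.0/8 (H0) depth=8
  + 217.109.112.0/20 (H0) depth=20
  ? 17.159.0.153  path d0:-  best=no-route
  ? 217.124.105.221  path d0:-→d1:-→d2:-→d3:-→d4:-→d5:-→d6:-→d7:-→d8:H0→d9:-→d10:-→d11:-  best=H0
  + 199.188.138.160/27 (H1) depth=27
  ? 217.0.0.168  path d0:-→d1:-→d2:-→d3:-→d4:-→d5:-→d6:-→d7:-→d8:H0→d9:-  best=H0
  ? 199.188.138.4  path d0:-→d1:-→d2:-→d3:-→d4:-→d5:-→d6:-→d7:-→d8:-→d9:-→d10:-→d11:-→d12:-→d13:-→d14:-→d15:-→d16:-→d17:-→d18:-→d19:-→d20:-→d21:-→d22:-→d23:-→d24:H2  best=H2
  + 0.0.0.0/0 (H2) depth=0
  + 199.188.138.164/32 (H2) depth=32
  ? 199.188.138.160  path d0:H2→d1:-→d2:-→d3:-→d4:-→d5:-→d6:-→d7:-→d8:-→d9:-→d10:-→d11:-→d12:-→d13:-→d14:-→d15:-→d16:-→d17:-→d18:-→d19:-→d20:-→d21:-→d22:-→d23:-→d24:H2→d25:-→d26:-→d27:H1→d28:-→d29:-  best=H1
  ? 199.188.138.199  path d0:H2→d1:-→d2:-→d3:-→d4:-→d5:-→d6:-→d7:-→d8:-→d9:-→d10:-→d11:-→d12:-→d13:-→d14:-→d15:-→d16:-→d17:-→d18:-→d19:-→d20:-→d21:-→d22:-→d23:-→d24:H2→d25:-  best=H2
  ? 199.188.138.29  path d0:H2→d1:-→d2:-→d3:-→d4:-→d5:-→d6:-→d7:-→d8:-→d9:-→d10:-→d11:-→d12:-→d13:-→d14:-→d15:-→d16:-→d17:-→d18:-→d19:-→d20:-→d21:-→d22:-→d23:-→d24:H2  best=H2
  + 196.0.0.0/9 (H0) depth=9
  del 217.109.112.0/20 (clear depth 20)
  + 199.188.0.0/16 (H1) depth=16
  ? 199.188.138.167  path d0:H2→d1:-→d2:-→d3:-→d4:-→d5:-→d6:-→d7:-→d8:-→d9:-→d10:-→d11:-→d12:-→d13:-→d14:-→d15:-→d16:H1→d17:-→d18:-→d19:-→d20:-→d21:-→d22:-→d23:-→d24:H2→d25:-→d26:-→d27:H1→d28:-→d29:-→d30:-  best=H1
  + 106.78.71.160/28 (H2) depth=28
  + 196.99.128.0/20 (H2) depth=20
  + 199.188.128.0/18 (H0) depth=18
  + 196.99.128.0/20 (H3) depth=20
  ? 144.165.226.84  path d0:H2→d1:-  best=H2
  + 217.109.119.0/24 (H1) depth=24
  + 196.99.128.0/20 (H0) depth=20
  + 106.78.0.0/16 (H0) depth=16
  del 199.188.138.164/32 (clear depth 32)
  ? 199.188.138.161  path d0:H2→d1:-→d2:-→d3:-→d4:-→d5:-→d6:-→d7:-→d8:-→d9:-→d10:-→d11:-→d12:-→d13:-→d14:-→d15:-→d16:H1→d17:-→d18:H0→d19:-→d20:-→d21:-→d22:-→d23:-→d24:H2→d25:-→d26:-→d27:H1→d28:-→d29:-  best=H1
  + 217.109.0.0/16 (H2) depth=16

== LOOKUPS ==
["no-route","H0","H0","H2","H1","H2","H2","H1","H2","H1"]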